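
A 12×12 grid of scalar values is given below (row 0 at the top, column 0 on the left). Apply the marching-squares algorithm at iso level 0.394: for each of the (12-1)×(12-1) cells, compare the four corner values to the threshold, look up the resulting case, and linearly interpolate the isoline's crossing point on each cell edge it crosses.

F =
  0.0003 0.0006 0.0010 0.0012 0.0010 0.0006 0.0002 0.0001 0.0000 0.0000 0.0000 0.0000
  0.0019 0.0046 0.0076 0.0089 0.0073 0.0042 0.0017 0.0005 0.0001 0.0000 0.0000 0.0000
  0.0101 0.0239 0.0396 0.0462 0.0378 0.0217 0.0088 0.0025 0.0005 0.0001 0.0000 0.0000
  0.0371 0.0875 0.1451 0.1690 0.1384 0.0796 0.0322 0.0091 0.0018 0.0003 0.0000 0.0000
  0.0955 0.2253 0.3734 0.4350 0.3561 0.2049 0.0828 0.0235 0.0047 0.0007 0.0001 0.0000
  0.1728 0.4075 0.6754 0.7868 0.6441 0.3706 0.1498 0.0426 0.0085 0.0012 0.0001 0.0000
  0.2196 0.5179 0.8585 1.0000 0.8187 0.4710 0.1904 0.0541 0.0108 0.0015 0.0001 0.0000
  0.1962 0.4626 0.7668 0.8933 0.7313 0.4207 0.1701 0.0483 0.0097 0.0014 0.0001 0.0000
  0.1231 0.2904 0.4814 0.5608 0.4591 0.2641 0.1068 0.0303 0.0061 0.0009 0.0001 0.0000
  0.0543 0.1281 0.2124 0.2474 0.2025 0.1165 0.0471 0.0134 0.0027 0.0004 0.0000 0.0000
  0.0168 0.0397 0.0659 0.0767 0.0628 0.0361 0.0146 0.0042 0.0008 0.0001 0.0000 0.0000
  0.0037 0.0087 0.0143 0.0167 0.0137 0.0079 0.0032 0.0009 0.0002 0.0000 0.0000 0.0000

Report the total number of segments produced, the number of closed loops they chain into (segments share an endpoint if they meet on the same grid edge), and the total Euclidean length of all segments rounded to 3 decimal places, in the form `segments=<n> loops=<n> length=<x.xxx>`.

segments=20 loops=1 length=14.477

cell (3,2): code 0100 → (3.846,3.000)–(4.000,2.334)
cell (3,3): code 1000 → (4.000,3.520)–(3.846,3.000)
cell (4,0): code 0100 → (4.926,1.000)–(5.000,0.942)
cell (4,1): code 1100 → (4.068,2.000)–(4.926,1.000)
cell (4,2): code 1110 → (4.000,2.334)–(4.068,2.000)
cell (4,3): code 1101 → (4.132,4.000)–(4.000,3.520)
cell (4,4): code 1000 → (5.000,4.914)–(4.132,4.000)
cell (5,0): code 0110 → (5.000,0.942)–(6.000,0.585)
cell (5,4): code 1101 → (5.233,5.000)–(5.000,4.914)
cell (5,5): code 1000 → (6.000,5.274)–(5.233,5.000)
cell (6,0): code 0110 → (6.000,0.585)–(7.000,0.742)
cell (6,5): code 1001 → (7.000,5.107)–(6.000,5.274)
cell (7,0): code 0010 → (7.000,0.742)–(7.398,1.000)
cell (7,1): code 0111 → (7.398,1.000)–(8.000,1.542)
cell (7,4): code 1011 → (8.000,4.334)–(7.170,5.000)
cell (7,5): code 0001 → (7.170,5.000)–(7.000,5.107)
cell (8,1): code 0010 → (8.000,1.542)–(8.325,2.000)
cell (8,2): code 0011 → (8.325,2.000)–(8.532,3.000)
cell (8,3): code 0011 → (8.532,3.000)–(8.254,4.000)
cell (8,4): code 0001 → (8.254,4.000)–(8.000,4.334)
total: 20 segments, chained into 1 closed loop(s), length Σ = 14.477349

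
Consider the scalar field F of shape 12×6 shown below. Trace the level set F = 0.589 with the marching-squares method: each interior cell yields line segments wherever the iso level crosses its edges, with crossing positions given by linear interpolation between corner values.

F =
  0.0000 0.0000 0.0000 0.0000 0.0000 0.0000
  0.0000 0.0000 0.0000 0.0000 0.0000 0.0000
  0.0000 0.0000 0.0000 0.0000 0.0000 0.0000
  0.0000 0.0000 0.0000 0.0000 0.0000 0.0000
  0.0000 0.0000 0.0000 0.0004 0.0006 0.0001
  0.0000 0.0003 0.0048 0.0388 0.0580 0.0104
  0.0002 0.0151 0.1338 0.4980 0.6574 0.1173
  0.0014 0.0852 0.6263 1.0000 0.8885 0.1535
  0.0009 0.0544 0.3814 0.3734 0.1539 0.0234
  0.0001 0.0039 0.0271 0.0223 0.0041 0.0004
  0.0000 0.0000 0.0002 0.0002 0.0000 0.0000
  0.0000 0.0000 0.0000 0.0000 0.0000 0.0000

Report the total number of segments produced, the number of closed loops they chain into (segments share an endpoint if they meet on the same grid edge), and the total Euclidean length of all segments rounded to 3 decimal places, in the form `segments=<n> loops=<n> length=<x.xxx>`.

cell (5,3): code 0100 → (5.886,4.000)–(6.000,3.571)
cell (5,4): code 1000 → (6.000,4.127)–(5.886,4.000)
cell (6,1): code 0100 → (6.924,2.000)–(7.000,1.931)
cell (6,2): code 1100 → (6.181,3.000)–(6.924,2.000)
cell (6,3): code 1110 → (6.000,3.571)–(6.181,3.000)
cell (6,4): code 1001 → (7.000,4.407)–(6.000,4.127)
cell (7,1): code 0010 → (7.000,1.931)–(7.152,2.000)
cell (7,2): code 0011 → (7.152,2.000)–(7.656,3.000)
cell (7,3): code 0011 → (7.656,3.000)–(7.408,4.000)
cell (7,4): code 0001 → (7.408,4.000)–(7.000,4.407)
total: 10 segments, chained into 1 closed loop(s), length Σ = 6.493983

segments=10 loops=1 length=6.494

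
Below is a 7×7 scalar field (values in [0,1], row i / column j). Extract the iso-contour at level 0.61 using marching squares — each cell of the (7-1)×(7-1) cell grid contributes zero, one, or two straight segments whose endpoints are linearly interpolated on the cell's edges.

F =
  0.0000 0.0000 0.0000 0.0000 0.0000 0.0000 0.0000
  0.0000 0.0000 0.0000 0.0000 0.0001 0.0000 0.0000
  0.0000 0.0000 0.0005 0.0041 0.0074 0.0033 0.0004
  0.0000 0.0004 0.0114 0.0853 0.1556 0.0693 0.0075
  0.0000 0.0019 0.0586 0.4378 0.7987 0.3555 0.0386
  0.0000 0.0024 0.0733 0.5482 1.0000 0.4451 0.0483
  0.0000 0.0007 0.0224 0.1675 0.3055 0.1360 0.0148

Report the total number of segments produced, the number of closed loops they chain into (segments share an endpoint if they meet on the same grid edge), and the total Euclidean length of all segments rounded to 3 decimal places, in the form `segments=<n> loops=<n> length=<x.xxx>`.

segments=6 loops=1 length=5.140

cell (3,3): code 0100 → (3.707,4.000)–(4.000,3.477)
cell (3,4): code 1000 → (4.000,4.426)–(3.707,4.000)
cell (4,3): code 0110 → (4.000,3.477)–(5.000,3.137)
cell (4,4): code 1001 → (5.000,4.703)–(4.000,4.426)
cell (5,3): code 0010 → (5.000,3.137)–(5.562,4.000)
cell (5,4): code 0001 → (5.562,4.000)–(5.000,4.703)
total: 6 segments, chained into 1 closed loop(s), length Σ = 5.140070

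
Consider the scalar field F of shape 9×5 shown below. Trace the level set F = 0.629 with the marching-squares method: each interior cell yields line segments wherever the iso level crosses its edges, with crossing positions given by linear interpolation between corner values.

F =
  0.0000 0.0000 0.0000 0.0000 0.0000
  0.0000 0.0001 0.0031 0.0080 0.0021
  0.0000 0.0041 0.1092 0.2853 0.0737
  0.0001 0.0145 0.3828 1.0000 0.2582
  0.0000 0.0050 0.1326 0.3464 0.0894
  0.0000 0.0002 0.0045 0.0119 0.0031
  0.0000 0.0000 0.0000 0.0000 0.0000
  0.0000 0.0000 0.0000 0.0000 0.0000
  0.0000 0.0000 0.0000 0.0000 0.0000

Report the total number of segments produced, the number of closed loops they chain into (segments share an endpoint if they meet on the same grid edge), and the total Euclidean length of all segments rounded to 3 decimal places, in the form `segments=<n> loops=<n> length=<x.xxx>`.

segments=4 loops=1 length=3.098

cell (2,2): code 0100 → (2.481,3.000)–(3.000,2.399)
cell (2,3): code 1000 → (3.000,3.500)–(2.481,3.000)
cell (3,2): code 0010 → (3.000,2.399)–(3.568,3.000)
cell (3,3): code 0001 → (3.568,3.000)–(3.000,3.500)
total: 4 segments, chained into 1 closed loop(s), length Σ = 3.098334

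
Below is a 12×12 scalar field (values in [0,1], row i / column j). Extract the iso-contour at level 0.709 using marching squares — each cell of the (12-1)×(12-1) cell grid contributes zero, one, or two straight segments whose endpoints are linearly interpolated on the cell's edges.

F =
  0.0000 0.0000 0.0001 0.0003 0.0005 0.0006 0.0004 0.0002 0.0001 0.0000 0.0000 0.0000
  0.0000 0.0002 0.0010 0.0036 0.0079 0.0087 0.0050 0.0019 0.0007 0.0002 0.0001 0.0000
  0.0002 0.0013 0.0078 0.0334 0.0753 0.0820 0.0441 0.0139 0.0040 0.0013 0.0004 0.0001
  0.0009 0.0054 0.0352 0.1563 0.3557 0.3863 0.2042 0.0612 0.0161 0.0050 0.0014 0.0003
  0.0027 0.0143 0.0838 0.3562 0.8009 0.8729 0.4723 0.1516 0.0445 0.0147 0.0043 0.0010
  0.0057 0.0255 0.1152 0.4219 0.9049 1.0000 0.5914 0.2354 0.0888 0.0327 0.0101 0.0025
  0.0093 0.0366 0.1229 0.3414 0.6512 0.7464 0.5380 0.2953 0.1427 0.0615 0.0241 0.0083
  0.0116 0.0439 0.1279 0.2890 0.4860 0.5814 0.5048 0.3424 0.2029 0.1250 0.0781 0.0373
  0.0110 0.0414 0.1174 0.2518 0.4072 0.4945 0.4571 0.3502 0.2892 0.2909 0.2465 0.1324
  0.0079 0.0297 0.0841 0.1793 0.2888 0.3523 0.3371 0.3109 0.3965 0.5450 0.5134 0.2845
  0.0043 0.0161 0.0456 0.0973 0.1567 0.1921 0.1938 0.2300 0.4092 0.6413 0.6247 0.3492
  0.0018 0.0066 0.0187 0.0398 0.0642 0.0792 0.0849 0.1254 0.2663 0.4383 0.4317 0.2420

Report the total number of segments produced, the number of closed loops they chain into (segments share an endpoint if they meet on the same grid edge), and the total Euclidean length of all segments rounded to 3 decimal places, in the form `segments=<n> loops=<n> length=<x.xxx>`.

cell (3,3): code 0100 → (3.794,4.000)–(4.000,3.793)
cell (3,4): code 1100 → (3.663,5.000)–(3.794,4.000)
cell (3,5): code 1000 → (4.000,5.409)–(3.663,5.000)
cell (4,3): code 0110 → (4.000,3.793)–(5.000,3.594)
cell (4,5): code 1001 → (5.000,5.712)–(4.000,5.409)
cell (5,3): code 0010 → (5.000,3.594)–(5.772,4.000)
cell (5,4): code 0111 → (5.772,4.000)–(6.000,4.607)
cell (5,5): code 1001 → (6.000,5.179)–(5.000,5.712)
cell (6,4): code 0010 → (6.000,4.607)–(6.227,5.000)
cell (6,5): code 0001 → (6.227,5.000)–(6.000,5.179)
total: 10 segments, chained into 1 closed loop(s), length Σ = 7.291421

segments=10 loops=1 length=7.291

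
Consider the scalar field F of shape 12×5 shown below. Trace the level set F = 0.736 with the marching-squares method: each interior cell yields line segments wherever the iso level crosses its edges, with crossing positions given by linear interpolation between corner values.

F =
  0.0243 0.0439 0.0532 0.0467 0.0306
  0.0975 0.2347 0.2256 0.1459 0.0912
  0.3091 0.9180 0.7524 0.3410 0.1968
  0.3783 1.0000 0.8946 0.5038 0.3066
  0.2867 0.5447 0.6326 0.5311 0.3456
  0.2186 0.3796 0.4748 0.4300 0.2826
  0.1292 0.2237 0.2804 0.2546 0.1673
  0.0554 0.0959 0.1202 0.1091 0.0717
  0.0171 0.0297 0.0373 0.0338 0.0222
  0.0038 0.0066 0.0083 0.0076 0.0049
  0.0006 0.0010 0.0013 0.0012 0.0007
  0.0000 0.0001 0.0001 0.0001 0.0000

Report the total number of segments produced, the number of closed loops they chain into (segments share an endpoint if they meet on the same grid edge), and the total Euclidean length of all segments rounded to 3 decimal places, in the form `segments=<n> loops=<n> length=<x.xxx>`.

cell (1,0): code 0100 → (1.734,1.000)–(2.000,0.701)
cell (1,1): code 1100 → (1.969,2.000)–(1.734,1.000)
cell (1,2): code 1000 → (2.000,2.040)–(1.969,2.000)
cell (2,0): code 0110 → (2.000,0.701)–(3.000,0.575)
cell (2,2): code 1001 → (3.000,2.406)–(2.000,2.040)
cell (3,0): code 0010 → (3.000,0.575)–(3.580,1.000)
cell (3,1): code 0011 → (3.580,1.000)–(3.605,2.000)
cell (3,2): code 0001 → (3.605,2.000)–(3.000,2.406)
total: 8 segments, chained into 1 closed loop(s), length Σ = 5.998789

segments=8 loops=1 length=5.999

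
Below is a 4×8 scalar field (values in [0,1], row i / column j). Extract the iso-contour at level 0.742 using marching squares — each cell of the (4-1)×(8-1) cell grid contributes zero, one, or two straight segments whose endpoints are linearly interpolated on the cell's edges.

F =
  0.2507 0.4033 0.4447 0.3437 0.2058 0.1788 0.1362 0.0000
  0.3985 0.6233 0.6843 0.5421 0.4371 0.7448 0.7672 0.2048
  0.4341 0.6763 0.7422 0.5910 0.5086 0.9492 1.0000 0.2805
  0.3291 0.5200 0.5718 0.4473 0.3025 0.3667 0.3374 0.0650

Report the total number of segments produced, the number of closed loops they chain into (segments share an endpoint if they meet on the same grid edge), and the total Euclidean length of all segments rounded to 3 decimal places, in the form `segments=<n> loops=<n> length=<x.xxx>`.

cell (0,4): code 0100 → (0.995,5.000)–(1.000,4.991)
cell (0,5): code 1100 → (0.960,6.000)–(0.995,5.000)
cell (0,6): code 1000 → (1.000,6.045)–(0.960,6.000)
cell (1,1): code 0100 → (1.997,2.000)–(2.000,1.997)
cell (1,2): code 1000 → (2.000,2.001)–(1.997,2.000)
cell (1,4): code 0110 → (1.000,4.991)–(2.000,4.530)
cell (1,6): code 1001 → (2.000,6.359)–(1.000,6.045)
cell (2,1): code 0010 → (2.000,1.997)–(2.001,2.000)
cell (2,2): code 0001 → (2.001,2.000)–(2.000,2.001)
cell (2,4): code 0010 → (2.000,4.530)–(2.356,5.000)
cell (2,5): code 0011 → (2.356,5.000)–(2.389,6.000)
cell (2,6): code 0001 → (2.389,6.000)–(2.000,6.359)
total: 12 segments, chained into 2 closed loop(s), length Σ = 5.353143

segments=12 loops=2 length=5.353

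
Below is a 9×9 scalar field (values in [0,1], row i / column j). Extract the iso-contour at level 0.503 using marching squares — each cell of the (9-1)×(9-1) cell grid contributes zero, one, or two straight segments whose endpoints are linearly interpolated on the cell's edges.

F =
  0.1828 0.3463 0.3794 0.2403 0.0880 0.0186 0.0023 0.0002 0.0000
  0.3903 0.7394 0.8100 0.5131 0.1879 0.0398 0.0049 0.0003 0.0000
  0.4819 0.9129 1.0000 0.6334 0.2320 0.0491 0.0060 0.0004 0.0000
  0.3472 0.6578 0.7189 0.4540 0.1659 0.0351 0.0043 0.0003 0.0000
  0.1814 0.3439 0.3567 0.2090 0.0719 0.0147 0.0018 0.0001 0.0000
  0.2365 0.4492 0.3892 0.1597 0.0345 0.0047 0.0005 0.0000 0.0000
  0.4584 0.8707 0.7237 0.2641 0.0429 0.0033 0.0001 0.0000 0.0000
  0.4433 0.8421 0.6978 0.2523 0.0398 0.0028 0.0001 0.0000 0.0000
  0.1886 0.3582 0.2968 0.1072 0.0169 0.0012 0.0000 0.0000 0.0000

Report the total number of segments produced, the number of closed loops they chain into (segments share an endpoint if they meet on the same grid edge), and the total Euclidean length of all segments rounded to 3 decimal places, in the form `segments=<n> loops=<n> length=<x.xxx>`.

segments=20 loops=2 length=18.052

cell (0,0): code 0100 → (0.399,1.000)–(1.000,0.323)
cell (0,1): code 1100 → (0.287,2.000)–(0.399,1.000)
cell (0,2): code 1100 → (0.963,3.000)–(0.287,2.000)
cell (0,3): code 1000 → (1.000,3.031)–(0.963,3.000)
cell (1,0): code 0110 → (1.000,0.323)–(2.000,0.049)
cell (1,3): code 1001 → (2.000,3.325)–(1.000,3.031)
cell (2,0): code 0110 → (2.000,0.049)–(3.000,0.502)
cell (2,2): code 1011 → (3.000,2.815)–(2.727,3.000)
cell (2,3): code 0001 → (2.727,3.000)–(2.000,3.325)
cell (3,0): code 0010 → (3.000,0.502)–(3.493,1.000)
cell (3,1): code 0011 → (3.493,1.000)–(3.596,2.000)
cell (3,2): code 0001 → (3.596,2.000)–(3.000,2.815)
cell (5,0): code 0100 → (5.128,1.000)–(6.000,0.108)
cell (5,1): code 1100 → (5.340,2.000)–(5.128,1.000)
cell (5,2): code 1000 → (6.000,2.480)–(5.340,2.000)
cell (6,0): code 0110 → (6.000,0.108)–(7.000,0.150)
cell (6,2): code 1001 → (7.000,2.437)–(6.000,2.480)
cell (7,0): code 0010 → (7.000,0.150)–(7.701,1.000)
cell (7,1): code 0011 → (7.701,1.000)–(7.486,2.000)
cell (7,2): code 0001 → (7.486,2.000)–(7.000,2.437)
total: 20 segments, chained into 2 closed loop(s), length Σ = 18.052170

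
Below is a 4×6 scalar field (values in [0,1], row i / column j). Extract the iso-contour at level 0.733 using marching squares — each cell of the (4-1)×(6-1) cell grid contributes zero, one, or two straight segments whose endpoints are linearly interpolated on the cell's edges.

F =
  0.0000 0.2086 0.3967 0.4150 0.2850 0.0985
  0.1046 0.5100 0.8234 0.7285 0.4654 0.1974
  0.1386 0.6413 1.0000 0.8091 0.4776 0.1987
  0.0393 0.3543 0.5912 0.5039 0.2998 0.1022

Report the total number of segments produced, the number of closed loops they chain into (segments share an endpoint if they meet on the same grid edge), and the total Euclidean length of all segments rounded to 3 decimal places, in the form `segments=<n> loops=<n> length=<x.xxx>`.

cell (0,1): code 0100 → (0.788,2.000)–(1.000,1.712)
cell (0,2): code 1000 → (1.000,2.953)–(0.788,2.000)
cell (1,1): code 0110 → (1.000,1.712)–(2.000,1.256)
cell (1,2): code 1101 → (1.056,3.000)–(1.000,2.953)
cell (1,3): code 1000 → (2.000,3.230)–(1.056,3.000)
cell (2,1): code 0010 → (2.000,1.256)–(2.653,2.000)
cell (2,2): code 0011 → (2.653,2.000)–(2.249,3.000)
cell (2,3): code 0001 → (2.249,3.000)–(2.000,3.230)
total: 8 segments, chained into 1 closed loop(s), length Σ = 5.885344

segments=8 loops=1 length=5.885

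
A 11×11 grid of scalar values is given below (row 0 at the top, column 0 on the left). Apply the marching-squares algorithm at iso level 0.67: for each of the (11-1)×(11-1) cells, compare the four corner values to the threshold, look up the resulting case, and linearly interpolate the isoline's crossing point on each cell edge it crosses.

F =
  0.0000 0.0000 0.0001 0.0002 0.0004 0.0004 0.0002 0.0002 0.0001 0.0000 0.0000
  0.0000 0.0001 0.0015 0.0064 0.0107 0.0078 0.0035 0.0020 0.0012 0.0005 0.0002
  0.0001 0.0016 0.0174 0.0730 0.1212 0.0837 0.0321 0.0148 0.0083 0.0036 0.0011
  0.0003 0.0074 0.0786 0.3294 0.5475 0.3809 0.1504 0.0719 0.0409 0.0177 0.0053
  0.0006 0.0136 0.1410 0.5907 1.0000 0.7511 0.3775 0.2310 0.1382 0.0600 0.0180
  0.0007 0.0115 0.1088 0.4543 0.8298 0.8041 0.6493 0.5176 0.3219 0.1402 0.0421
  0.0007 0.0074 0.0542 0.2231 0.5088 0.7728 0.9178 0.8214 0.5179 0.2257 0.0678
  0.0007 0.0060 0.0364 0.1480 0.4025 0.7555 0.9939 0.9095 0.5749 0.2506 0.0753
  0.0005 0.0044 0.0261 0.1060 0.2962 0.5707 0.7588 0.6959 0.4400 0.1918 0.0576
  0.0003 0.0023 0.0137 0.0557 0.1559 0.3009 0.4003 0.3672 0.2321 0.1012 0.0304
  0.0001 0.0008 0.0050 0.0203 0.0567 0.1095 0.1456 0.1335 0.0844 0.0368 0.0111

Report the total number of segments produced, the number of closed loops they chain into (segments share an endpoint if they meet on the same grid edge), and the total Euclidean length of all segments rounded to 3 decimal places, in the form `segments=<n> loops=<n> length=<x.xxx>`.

cell (3,3): code 0100 → (3.271,4.000)–(4.000,3.194)
cell (3,4): code 1100 → (3.781,5.000)–(3.271,4.000)
cell (3,5): code 1000 → (4.000,5.217)–(3.781,5.000)
cell (4,3): code 0110 → (4.000,3.194)–(5.000,3.574)
cell (4,5): code 1001 → (5.000,5.866)–(4.000,5.217)
cell (5,3): code 0010 → (5.000,3.574)–(5.498,4.000)
cell (5,4): code 0111 → (5.498,4.000)–(6.000,4.611)
cell (5,5): code 1101 → (5.077,6.000)–(5.000,5.866)
cell (5,6): code 1100 → (5.502,7.000)–(5.077,6.000)
cell (5,7): code 1000 → (6.000,7.499)–(5.502,7.000)
cell (6,4): code 0110 → (6.000,4.611)–(7.000,4.758)
cell (6,7): code 1001 → (7.000,7.716)–(6.000,7.499)
cell (7,4): code 0010 → (7.000,4.758)–(7.463,5.000)
cell (7,5): code 0111 → (7.463,5.000)–(8.000,5.528)
cell (7,7): code 1001 → (8.000,7.101)–(7.000,7.716)
cell (8,5): code 0010 → (8.000,5.528)–(8.248,6.000)
cell (8,6): code 0011 → (8.248,6.000)–(8.079,7.000)
cell (8,7): code 0001 → (8.079,7.000)–(8.000,7.101)
total: 18 segments, chained into 1 closed loop(s), length Σ = 14.330686

segments=18 loops=1 length=14.331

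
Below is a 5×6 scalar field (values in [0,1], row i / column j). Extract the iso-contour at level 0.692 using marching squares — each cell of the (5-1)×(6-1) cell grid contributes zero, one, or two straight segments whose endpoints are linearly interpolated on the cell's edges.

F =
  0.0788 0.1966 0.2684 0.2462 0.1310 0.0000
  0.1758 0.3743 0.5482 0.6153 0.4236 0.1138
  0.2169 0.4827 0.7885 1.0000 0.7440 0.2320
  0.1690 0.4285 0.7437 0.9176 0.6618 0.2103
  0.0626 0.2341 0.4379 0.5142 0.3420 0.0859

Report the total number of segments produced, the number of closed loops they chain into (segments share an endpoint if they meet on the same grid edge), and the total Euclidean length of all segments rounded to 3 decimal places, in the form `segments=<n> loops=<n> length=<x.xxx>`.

segments=10 loops=1 length=7.357

cell (1,1): code 0100 → (1.598,2.000)–(2.000,1.684)
cell (1,2): code 1100 → (1.199,3.000)–(1.598,2.000)
cell (1,3): code 1100 → (1.838,4.000)–(1.199,3.000)
cell (1,4): code 1000 → (2.000,4.102)–(1.838,4.000)
cell (2,1): code 0110 → (2.000,1.684)–(3.000,1.836)
cell (2,3): code 1011 → (3.000,3.882)–(2.633,4.000)
cell (2,4): code 0001 → (2.633,4.000)–(2.000,4.102)
cell (3,1): code 0010 → (3.000,1.836)–(3.169,2.000)
cell (3,2): code 0011 → (3.169,2.000)–(3.559,3.000)
cell (3,3): code 0001 → (3.559,3.000)–(3.000,3.882)
total: 10 segments, chained into 1 closed loop(s), length Σ = 7.356539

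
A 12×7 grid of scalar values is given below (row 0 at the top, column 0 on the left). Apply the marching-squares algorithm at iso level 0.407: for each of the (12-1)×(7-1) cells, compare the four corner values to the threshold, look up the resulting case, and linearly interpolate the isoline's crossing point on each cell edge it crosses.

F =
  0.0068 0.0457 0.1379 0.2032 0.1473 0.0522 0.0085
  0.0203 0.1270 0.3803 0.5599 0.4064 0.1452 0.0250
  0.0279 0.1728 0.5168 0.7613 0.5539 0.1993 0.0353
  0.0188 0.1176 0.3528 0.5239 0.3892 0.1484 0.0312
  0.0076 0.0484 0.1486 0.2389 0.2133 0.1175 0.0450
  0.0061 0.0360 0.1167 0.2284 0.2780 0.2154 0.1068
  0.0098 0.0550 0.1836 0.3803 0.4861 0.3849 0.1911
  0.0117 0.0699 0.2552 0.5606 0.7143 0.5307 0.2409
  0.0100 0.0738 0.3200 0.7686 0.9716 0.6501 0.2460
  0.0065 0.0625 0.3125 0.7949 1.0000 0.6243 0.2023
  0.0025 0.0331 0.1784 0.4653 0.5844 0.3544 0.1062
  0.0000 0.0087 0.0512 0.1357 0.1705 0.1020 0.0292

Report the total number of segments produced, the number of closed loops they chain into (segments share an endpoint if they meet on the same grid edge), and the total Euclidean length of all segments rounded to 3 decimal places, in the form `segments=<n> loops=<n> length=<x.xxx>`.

cell (0,2): code 0100 → (0.571,3.000)–(1.000,2.149)
cell (0,3): code 1000 → (1.000,3.996)–(0.571,3.000)
cell (1,1): code 0100 → (1.196,2.000)–(2.000,1.681)
cell (1,2): code 1110 → (1.000,2.149)–(1.196,2.000)
cell (1,3): code 1101 → (1.004,4.000)–(1.000,3.996)
cell (1,4): code 1000 → (2.000,4.414)–(1.004,4.000)
cell (2,1): code 0010 → (2.000,1.681)–(2.670,2.000)
cell (2,2): code 0111 → (2.670,2.000)–(3.000,2.317)
cell (2,3): code 1011 → (3.000,3.868)–(2.892,4.000)
cell (2,4): code 0001 → (2.892,4.000)–(2.000,4.414)
cell (3,2): code 0010 → (3.000,2.317)–(3.410,3.000)
cell (3,3): code 0001 → (3.410,3.000)–(3.000,3.868)
cell (5,3): code 0100 → (5.620,4.000)–(6.000,3.252)
cell (5,4): code 1000 → (6.000,4.782)–(5.620,4.000)
cell (6,2): code 0100 → (6.148,3.000)–(7.000,2.497)
cell (6,3): code 1110 → (6.000,3.252)–(6.148,3.000)
cell (6,4): code 1101 → (6.152,5.000)–(6.000,4.782)
cell (6,5): code 1000 → (7.000,5.427)–(6.152,5.000)
cell (7,2): code 0110 → (7.000,2.497)–(8.000,2.194)
cell (7,5): code 1001 → (8.000,5.602)–(7.000,5.427)
cell (8,2): code 0110 → (8.000,2.194)–(9.000,2.196)
cell (8,5): code 1001 → (9.000,5.515)–(8.000,5.602)
cell (9,2): code 0110 → (9.000,2.196)–(10.000,2.797)
cell (9,4): code 1011 → (10.000,4.771)–(9.805,5.000)
cell (9,5): code 0001 → (9.805,5.000)–(9.000,5.515)
cell (10,2): code 0010 → (10.000,2.797)–(10.177,3.000)
cell (10,3): code 0011 → (10.177,3.000)–(10.429,4.000)
cell (10,4): code 0001 → (10.429,4.000)–(10.000,4.771)
total: 28 segments, chained into 2 closed loop(s), length Σ = 21.218384

segments=28 loops=2 length=21.218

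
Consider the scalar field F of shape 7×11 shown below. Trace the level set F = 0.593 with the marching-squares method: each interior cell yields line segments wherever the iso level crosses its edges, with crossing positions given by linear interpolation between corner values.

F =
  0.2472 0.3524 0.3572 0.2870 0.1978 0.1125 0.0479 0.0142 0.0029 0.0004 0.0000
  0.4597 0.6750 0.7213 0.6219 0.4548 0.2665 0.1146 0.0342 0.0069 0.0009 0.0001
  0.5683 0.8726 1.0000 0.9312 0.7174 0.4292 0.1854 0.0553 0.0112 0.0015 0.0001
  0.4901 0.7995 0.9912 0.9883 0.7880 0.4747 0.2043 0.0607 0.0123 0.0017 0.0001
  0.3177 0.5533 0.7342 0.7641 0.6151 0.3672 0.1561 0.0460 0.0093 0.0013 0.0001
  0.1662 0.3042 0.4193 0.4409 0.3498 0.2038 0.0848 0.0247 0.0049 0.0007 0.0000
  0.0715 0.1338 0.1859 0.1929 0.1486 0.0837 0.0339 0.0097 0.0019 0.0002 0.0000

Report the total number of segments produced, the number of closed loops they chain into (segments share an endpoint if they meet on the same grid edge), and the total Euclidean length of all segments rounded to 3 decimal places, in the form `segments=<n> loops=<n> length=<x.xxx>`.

segments=16 loops=1 length=13.095

cell (0,0): code 0100 → (0.746,1.000)–(1.000,0.619)
cell (0,1): code 1100 → (0.648,2.000)–(0.746,1.000)
cell (0,2): code 1100 → (0.914,3.000)–(0.648,2.000)
cell (0,3): code 1000 → (1.000,3.173)–(0.914,3.000)
cell (1,0): code 0110 → (1.000,0.619)–(2.000,0.081)
cell (1,3): code 1101 → (1.526,4.000)–(1.000,3.173)
cell (1,4): code 1000 → (2.000,4.432)–(1.526,4.000)
cell (2,0): code 0110 → (2.000,0.081)–(3.000,0.333)
cell (2,4): code 1001 → (3.000,4.622)–(2.000,4.432)
cell (3,0): code 0010 → (3.000,0.333)–(3.839,1.000)
cell (3,1): code 0111 → (3.839,1.000)–(4.000,1.219)
cell (3,4): code 1001 → (4.000,4.089)–(3.000,4.622)
cell (4,1): code 0010 → (4.000,1.219)–(4.448,2.000)
cell (4,2): code 0011 → (4.448,2.000)–(4.529,3.000)
cell (4,3): code 0011 → (4.529,3.000)–(4.083,4.000)
cell (4,4): code 0001 → (4.083,4.000)–(4.000,4.089)
total: 16 segments, chained into 1 closed loop(s), length Σ = 13.094594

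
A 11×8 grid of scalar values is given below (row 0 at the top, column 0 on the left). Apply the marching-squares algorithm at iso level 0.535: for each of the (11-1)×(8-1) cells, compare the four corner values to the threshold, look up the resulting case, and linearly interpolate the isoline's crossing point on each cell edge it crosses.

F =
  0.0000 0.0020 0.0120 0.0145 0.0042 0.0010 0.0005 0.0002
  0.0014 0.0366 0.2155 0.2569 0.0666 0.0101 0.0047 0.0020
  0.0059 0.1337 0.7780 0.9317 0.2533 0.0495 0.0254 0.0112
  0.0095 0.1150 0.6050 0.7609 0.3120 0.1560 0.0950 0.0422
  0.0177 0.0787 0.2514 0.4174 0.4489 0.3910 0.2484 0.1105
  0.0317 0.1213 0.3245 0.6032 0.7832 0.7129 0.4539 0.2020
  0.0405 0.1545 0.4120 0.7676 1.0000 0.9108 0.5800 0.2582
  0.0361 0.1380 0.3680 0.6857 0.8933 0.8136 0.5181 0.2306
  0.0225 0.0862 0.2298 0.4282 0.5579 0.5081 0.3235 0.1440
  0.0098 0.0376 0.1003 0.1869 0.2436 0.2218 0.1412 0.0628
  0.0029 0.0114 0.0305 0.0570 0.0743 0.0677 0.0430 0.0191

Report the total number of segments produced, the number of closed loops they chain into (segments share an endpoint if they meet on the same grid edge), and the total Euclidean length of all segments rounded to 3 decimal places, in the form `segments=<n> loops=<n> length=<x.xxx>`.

cell (1,1): code 0100 → (1.568,2.000)–(2.000,1.623)
cell (1,2): code 1100 → (1.412,3.000)–(1.568,2.000)
cell (1,3): code 1000 → (2.000,3.585)–(1.412,3.000)
cell (2,1): code 0110 → (2.000,1.623)–(3.000,1.857)
cell (2,3): code 1001 → (3.000,3.503)–(2.000,3.585)
cell (3,1): code 0010 → (3.000,1.857)–(3.198,2.000)
cell (3,2): code 0011 → (3.198,2.000)–(3.658,3.000)
cell (3,3): code 0001 → (3.658,3.000)–(3.000,3.503)
cell (4,2): code 0100 → (4.633,3.000)–(5.000,2.755)
cell (4,3): code 1100 → (4.258,4.000)–(4.633,3.000)
cell (4,4): code 1100 → (4.447,5.000)–(4.258,4.000)
cell (4,5): code 1000 → (5.000,5.687)–(4.447,5.000)
cell (5,2): code 0110 → (5.000,2.755)–(6.000,2.346)
cell (5,5): code 1101 → (5.643,6.000)–(5.000,5.687)
cell (5,6): code 1000 → (6.000,6.140)–(5.643,6.000)
cell (6,2): code 0110 → (6.000,2.346)–(7.000,2.526)
cell (6,5): code 1011 → (7.000,5.943)–(6.727,6.000)
cell (6,6): code 0001 → (6.727,6.000)–(6.000,6.140)
cell (7,2): code 0010 → (7.000,2.526)–(7.585,3.000)
cell (7,3): code 0111 → (7.585,3.000)–(8.000,3.823)
cell (7,4): code 1011 → (8.000,4.460)–(7.912,5.000)
cell (7,5): code 0001 → (7.912,5.000)–(7.000,5.943)
cell (8,3): code 0010 → (8.000,3.823)–(8.073,4.000)
cell (8,4): code 0001 → (8.073,4.000)–(8.000,4.460)
total: 24 segments, chained into 2 closed loop(s), length Σ = 18.432008

segments=24 loops=2 length=18.432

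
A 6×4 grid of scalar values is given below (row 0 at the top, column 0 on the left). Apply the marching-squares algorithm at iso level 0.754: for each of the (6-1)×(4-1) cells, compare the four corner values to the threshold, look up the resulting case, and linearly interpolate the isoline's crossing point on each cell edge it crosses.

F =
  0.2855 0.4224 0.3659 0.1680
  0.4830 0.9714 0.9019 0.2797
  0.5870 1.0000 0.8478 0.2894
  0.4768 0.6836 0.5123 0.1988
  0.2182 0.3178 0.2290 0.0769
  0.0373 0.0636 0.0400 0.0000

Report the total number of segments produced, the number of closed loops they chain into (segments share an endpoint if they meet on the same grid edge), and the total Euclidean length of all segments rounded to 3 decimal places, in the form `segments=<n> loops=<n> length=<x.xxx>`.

cell (0,0): code 0100 → (0.604,1.000)–(1.000,0.555)
cell (0,1): code 1100 → (0.724,2.000)–(0.604,1.000)
cell (0,2): code 1000 → (1.000,2.238)–(0.724,2.000)
cell (1,0): code 0110 → (1.000,0.555)–(2.000,0.404)
cell (1,2): code 1001 → (2.000,2.168)–(1.000,2.238)
cell (2,0): code 0010 → (2.000,0.404)–(2.777,1.000)
cell (2,1): code 0011 → (2.777,1.000)–(2.280,2.000)
cell (2,2): code 0001 → (2.280,2.000)–(2.000,2.168)
total: 8 segments, chained into 1 closed loop(s), length Σ = 6.403551

segments=8 loops=1 length=6.404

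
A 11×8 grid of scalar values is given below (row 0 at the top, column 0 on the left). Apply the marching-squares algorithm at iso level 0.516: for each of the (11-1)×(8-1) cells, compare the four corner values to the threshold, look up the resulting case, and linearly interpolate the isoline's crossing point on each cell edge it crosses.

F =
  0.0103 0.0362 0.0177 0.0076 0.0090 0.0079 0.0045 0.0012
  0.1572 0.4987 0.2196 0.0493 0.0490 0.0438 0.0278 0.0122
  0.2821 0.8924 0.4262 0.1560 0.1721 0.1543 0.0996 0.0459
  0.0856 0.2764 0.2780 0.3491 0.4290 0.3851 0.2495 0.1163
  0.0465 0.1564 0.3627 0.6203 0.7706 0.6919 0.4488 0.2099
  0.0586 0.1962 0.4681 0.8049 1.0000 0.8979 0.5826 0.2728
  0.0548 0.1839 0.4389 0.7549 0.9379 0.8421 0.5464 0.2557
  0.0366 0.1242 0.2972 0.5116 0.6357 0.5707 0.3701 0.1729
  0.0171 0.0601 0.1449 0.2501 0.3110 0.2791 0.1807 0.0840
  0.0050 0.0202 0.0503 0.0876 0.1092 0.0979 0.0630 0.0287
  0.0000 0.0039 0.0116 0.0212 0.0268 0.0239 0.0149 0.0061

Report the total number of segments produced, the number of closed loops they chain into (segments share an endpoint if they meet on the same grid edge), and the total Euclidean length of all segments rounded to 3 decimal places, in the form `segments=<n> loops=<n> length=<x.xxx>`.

cell (1,0): code 0100 → (1.044,1.000)–(2.000,0.383)
cell (1,1): code 1000 → (2.000,1.807)–(1.044,1.000)
cell (2,0): code 0010 → (2.000,0.383)–(2.611,1.000)
cell (2,1): code 0001 → (2.611,1.000)–(2.000,1.807)
cell (3,2): code 0100 → (3.615,3.000)–(4.000,2.595)
cell (3,3): code 1100 → (3.255,4.000)–(3.615,3.000)
cell (3,4): code 1100 → (3.427,5.000)–(3.255,4.000)
cell (3,5): code 1000 → (4.000,5.724)–(3.427,5.000)
cell (4,2): code 0110 → (4.000,2.595)–(5.000,2.142)
cell (4,5): code 1101 → (4.502,6.000)–(4.000,5.724)
cell (4,6): code 1000 → (5.000,6.215)–(4.502,6.000)
cell (5,2): code 0110 → (5.000,2.142)–(6.000,2.244)
cell (5,6): code 1001 → (6.000,6.105)–(5.000,6.215)
cell (6,2): code 0010 → (6.000,2.244)–(6.982,3.000)
cell (6,3): code 0111 → (6.982,3.000)–(7.000,3.035)
cell (6,5): code 1011 → (7.000,5.273)–(6.172,6.000)
cell (6,6): code 0001 → (6.172,6.000)–(6.000,6.105)
cell (7,3): code 0010 → (7.000,3.035)–(7.369,4.000)
cell (7,4): code 0011 → (7.369,4.000)–(7.188,5.000)
cell (7,5): code 0001 → (7.188,5.000)–(7.000,5.273)
total: 20 segments, chained into 2 closed loop(s), length Σ = 17.015965

segments=20 loops=2 length=17.016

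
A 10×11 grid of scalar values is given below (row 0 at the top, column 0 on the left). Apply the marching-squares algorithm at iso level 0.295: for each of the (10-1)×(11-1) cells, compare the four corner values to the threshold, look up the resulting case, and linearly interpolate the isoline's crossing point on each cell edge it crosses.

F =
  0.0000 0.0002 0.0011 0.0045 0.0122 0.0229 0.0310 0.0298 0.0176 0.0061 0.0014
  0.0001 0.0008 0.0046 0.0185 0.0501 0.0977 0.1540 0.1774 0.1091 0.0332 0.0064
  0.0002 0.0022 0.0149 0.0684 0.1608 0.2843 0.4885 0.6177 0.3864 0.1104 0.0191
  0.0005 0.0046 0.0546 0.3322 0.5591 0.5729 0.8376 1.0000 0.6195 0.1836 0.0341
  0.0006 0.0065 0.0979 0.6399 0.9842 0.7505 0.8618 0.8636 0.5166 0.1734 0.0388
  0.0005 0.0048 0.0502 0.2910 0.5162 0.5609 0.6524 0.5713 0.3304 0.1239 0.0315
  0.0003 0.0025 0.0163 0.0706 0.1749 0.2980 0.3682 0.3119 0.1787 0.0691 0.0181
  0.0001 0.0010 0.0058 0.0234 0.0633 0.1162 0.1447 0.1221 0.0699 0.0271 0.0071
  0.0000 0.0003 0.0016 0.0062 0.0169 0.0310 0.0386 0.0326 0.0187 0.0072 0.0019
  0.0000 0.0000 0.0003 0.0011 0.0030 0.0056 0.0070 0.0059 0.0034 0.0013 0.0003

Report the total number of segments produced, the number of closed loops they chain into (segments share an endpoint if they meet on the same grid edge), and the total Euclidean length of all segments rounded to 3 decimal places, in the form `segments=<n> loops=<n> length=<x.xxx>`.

cell (1,5): code 0100 → (1.422,6.000)–(2.000,5.052)
cell (1,6): code 1100 → (1.267,7.000)–(1.422,6.000)
cell (1,7): code 1100 → (1.670,8.000)–(1.267,7.000)
cell (1,8): code 1000 → (2.000,8.331)–(1.670,8.000)
cell (2,2): code 0100 → (2.859,3.000)–(3.000,2.866)
cell (2,3): code 1100 → (2.337,4.000)–(2.859,3.000)
cell (2,4): code 1100 → (2.037,5.000)–(2.337,4.000)
cell (2,5): code 1110 → (2.000,5.052)–(2.037,5.000)
cell (2,8): code 1001 → (3.000,8.744)–(2.000,8.331)
cell (3,2): code 0110 → (3.000,2.866)–(4.000,2.364)
cell (3,8): code 1001 → (4.000,8.646)–(3.000,8.744)
cell (4,2): code 0010 → (4.000,2.364)–(4.989,3.000)
cell (4,3): code 0111 → (4.989,3.000)–(5.000,3.018)
cell (4,8): code 1001 → (5.000,8.171)–(4.000,8.646)
cell (5,3): code 0010 → (5.000,3.018)–(5.648,4.000)
cell (5,4): code 0111 → (5.648,4.000)–(6.000,4.976)
cell (5,7): code 1011 → (6.000,7.127)–(5.233,8.000)
cell (5,8): code 0001 → (5.233,8.000)–(5.000,8.171)
cell (6,4): code 0010 → (6.000,4.976)–(6.017,5.000)
cell (6,5): code 0011 → (6.017,5.000)–(6.328,6.000)
cell (6,6): code 0011 → (6.328,6.000)–(6.089,7.000)
cell (6,7): code 0001 → (6.089,7.000)–(6.000,7.127)
total: 22 segments, chained into 1 closed loop(s), length Σ = 17.533033

segments=22 loops=1 length=17.533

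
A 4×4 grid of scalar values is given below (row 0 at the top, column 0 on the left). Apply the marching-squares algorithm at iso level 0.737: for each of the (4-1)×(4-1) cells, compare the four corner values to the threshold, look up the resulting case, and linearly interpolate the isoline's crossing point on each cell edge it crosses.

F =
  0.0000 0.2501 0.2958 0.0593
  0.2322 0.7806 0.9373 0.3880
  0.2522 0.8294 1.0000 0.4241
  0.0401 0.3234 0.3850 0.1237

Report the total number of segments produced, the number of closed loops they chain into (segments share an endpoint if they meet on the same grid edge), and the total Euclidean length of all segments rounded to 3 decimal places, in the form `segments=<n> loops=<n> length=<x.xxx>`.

cell (0,0): code 0100 → (0.918,1.000)–(1.000,0.920)
cell (0,1): code 1100 → (0.688,2.000)–(0.918,1.000)
cell (0,2): code 1000 → (1.000,2.365)–(0.688,2.000)
cell (1,0): code 0110 → (1.000,0.920)–(2.000,0.840)
cell (1,2): code 1001 → (2.000,2.457)–(1.000,2.365)
cell (2,0): code 0010 → (2.000,0.840)–(2.183,1.000)
cell (2,1): code 0011 → (2.183,1.000)–(2.428,2.000)
cell (2,2): code 0001 → (2.428,2.000)–(2.000,2.457)
total: 8 segments, chained into 1 closed loop(s), length Σ = 5.526067

segments=8 loops=1 length=5.526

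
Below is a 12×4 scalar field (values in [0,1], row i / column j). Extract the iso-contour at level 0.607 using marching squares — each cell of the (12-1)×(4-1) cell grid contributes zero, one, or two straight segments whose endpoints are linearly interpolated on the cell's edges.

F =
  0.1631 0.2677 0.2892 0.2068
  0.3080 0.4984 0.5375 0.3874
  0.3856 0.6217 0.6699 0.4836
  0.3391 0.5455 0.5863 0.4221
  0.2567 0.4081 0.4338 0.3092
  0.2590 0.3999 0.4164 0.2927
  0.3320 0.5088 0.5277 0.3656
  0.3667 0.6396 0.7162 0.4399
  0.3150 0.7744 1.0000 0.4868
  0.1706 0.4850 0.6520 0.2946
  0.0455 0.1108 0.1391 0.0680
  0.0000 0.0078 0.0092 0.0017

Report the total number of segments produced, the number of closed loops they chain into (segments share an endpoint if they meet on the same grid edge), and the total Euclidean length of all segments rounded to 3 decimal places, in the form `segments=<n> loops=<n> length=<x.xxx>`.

cell (1,0): code 0100 → (1.881,1.000)–(2.000,0.938)
cell (1,1): code 1100 → (1.525,2.000)–(1.881,1.000)
cell (1,2): code 1000 → (2.000,2.338)–(1.525,2.000)
cell (2,0): code 0010 → (2.000,0.938)–(2.193,1.000)
cell (2,1): code 0011 → (2.193,1.000)–(2.752,2.000)
cell (2,2): code 0001 → (2.752,2.000)–(2.000,2.338)
cell (6,0): code 0100 → (6.751,1.000)–(7.000,0.881)
cell (6,1): code 1100 → (6.421,2.000)–(6.751,1.000)
cell (6,2): code 1000 → (7.000,2.395)–(6.421,2.000)
cell (7,0): code 0110 → (7.000,0.881)–(8.000,0.636)
cell (7,2): code 1001 → (8.000,2.766)–(7.000,2.395)
cell (8,0): code 0010 → (8.000,0.636)–(8.578,1.000)
cell (8,1): code 0111 → (8.578,1.000)–(9.000,1.731)
cell (8,2): code 1001 → (9.000,2.126)–(8.000,2.766)
cell (9,1): code 0010 → (9.000,1.731)–(9.088,2.000)
cell (9,2): code 0001 → (9.088,2.000)–(9.000,2.126)
total: 16 segments, chained into 2 closed loop(s), length Σ = 11.229894

segments=16 loops=2 length=11.230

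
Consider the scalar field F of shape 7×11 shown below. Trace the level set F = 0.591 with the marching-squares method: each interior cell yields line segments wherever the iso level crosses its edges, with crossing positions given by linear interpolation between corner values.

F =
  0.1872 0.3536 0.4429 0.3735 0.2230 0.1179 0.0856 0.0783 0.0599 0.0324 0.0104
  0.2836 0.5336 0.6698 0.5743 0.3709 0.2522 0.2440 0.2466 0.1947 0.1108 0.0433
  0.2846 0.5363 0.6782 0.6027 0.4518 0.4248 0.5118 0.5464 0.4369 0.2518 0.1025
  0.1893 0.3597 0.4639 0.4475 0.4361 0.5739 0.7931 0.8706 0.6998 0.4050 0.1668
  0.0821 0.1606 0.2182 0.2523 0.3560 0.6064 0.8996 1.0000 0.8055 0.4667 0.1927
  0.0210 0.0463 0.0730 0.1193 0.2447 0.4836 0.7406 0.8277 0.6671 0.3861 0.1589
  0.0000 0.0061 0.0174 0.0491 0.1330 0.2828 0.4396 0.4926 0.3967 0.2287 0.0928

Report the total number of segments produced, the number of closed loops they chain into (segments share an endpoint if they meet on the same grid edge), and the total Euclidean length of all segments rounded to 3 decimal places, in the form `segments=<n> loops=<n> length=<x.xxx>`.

cell (0,1): code 0100 → (0.653,2.000)–(1.000,1.421)
cell (0,2): code 1000 → (1.000,2.825)–(0.653,2.000)
cell (1,1): code 0110 → (1.000,1.421)–(2.000,1.385)
cell (1,2): code 1101 → (1.588,3.000)–(1.000,2.825)
cell (1,3): code 1000 → (2.000,3.078)–(1.588,3.000)
cell (2,1): code 0010 → (2.000,1.385)–(2.407,2.000)
cell (2,2): code 0011 → (2.407,2.000)–(2.075,3.000)
cell (2,3): code 0001 → (2.075,3.000)–(2.000,3.078)
cell (2,5): code 0100 → (2.282,6.000)–(3.000,5.078)
cell (2,6): code 1100 → (2.138,7.000)–(2.282,6.000)
cell (2,7): code 1100 → (2.586,8.000)–(2.138,7.000)
cell (2,8): code 1000 → (3.000,8.369)–(2.586,8.000)
cell (3,4): code 0100 → (3.526,5.000)–(4.000,4.938)
cell (3,5): code 1110 → (3.000,5.078)–(3.526,5.000)
cell (3,8): code 1001 → (4.000,8.633)–(3.000,8.369)
cell (4,4): code 0010 → (4.000,4.938)–(4.125,5.000)
cell (4,5): code 0111 → (4.125,5.000)–(5.000,5.418)
cell (4,8): code 1001 → (5.000,8.271)–(4.000,8.633)
cell (5,5): code 0010 → (5.000,5.418)–(5.497,6.000)
cell (5,6): code 0011 → (5.497,6.000)–(5.706,7.000)
cell (5,7): code 0011 → (5.706,7.000)–(5.281,8.000)
cell (5,8): code 0001 → (5.281,8.000)–(5.000,8.271)
total: 22 segments, chained into 2 closed loop(s), length Σ = 16.812520

segments=22 loops=2 length=16.813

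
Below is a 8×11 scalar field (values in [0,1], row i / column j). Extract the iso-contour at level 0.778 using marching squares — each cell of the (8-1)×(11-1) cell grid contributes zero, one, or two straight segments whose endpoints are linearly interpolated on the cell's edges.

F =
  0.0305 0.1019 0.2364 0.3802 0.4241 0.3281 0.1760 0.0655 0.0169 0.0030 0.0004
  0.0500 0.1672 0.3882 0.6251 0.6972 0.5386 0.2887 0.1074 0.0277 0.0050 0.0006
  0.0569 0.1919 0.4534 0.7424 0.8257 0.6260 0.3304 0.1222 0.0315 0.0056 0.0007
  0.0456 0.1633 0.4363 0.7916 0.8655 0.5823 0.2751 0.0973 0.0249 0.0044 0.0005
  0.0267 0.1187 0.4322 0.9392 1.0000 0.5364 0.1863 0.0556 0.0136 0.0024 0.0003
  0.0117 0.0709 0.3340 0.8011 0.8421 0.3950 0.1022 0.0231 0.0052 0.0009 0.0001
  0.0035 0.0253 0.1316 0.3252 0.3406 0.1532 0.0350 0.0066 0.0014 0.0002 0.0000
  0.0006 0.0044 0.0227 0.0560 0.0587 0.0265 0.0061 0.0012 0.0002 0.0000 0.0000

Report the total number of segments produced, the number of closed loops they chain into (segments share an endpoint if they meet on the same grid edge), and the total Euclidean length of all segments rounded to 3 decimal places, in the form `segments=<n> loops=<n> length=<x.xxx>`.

cell (1,3): code 0100 → (1.629,4.000)–(2.000,3.427)
cell (1,4): code 1000 → (2.000,4.239)–(1.629,4.000)
cell (2,2): code 0100 → (2.724,3.000)–(3.000,2.962)
cell (2,3): code 1110 → (2.000,3.427)–(2.724,3.000)
cell (2,4): code 1001 → (3.000,4.309)–(2.000,4.239)
cell (3,2): code 0110 → (3.000,2.962)–(4.000,2.682)
cell (3,4): code 1001 → (4.000,4.479)–(3.000,4.309)
cell (4,2): code 0110 → (4.000,2.682)–(5.000,2.951)
cell (4,4): code 1001 → (5.000,4.143)–(4.000,4.479)
cell (5,2): code 0010 → (5.000,2.951)–(5.049,3.000)
cell (5,3): code 0011 → (5.049,3.000)–(5.128,4.000)
cell (5,4): code 0001 → (5.128,4.000)–(5.000,4.143)
total: 12 segments, chained into 1 closed loop(s), length Σ = 8.653114

segments=12 loops=1 length=8.653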